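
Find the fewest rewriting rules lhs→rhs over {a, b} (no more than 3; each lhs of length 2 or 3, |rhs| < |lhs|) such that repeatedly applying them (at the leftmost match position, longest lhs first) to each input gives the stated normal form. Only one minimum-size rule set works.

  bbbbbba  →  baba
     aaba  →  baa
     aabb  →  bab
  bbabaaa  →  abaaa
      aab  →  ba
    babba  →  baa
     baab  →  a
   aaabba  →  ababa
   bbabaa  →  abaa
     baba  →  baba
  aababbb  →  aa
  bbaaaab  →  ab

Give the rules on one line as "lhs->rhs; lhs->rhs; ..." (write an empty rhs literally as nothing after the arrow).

aab->ba; bb->a; bba->bb

  | bbbbbba => abbbba => aabba => baba
  | aaba => baa
  | aabb => bab
  | bbabaaa => bbbaaa => abaaa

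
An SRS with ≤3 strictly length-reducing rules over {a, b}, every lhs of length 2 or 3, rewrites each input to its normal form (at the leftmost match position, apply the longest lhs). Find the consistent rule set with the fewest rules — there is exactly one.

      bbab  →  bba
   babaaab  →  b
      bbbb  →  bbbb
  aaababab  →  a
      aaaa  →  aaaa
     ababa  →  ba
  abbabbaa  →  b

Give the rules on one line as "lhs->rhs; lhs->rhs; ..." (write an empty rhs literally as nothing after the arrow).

ab->a; aba->; baa->

  | bbab => bba
  | babaaab => baab => b
  | bbbb
  | aaababab => aabab => ab => a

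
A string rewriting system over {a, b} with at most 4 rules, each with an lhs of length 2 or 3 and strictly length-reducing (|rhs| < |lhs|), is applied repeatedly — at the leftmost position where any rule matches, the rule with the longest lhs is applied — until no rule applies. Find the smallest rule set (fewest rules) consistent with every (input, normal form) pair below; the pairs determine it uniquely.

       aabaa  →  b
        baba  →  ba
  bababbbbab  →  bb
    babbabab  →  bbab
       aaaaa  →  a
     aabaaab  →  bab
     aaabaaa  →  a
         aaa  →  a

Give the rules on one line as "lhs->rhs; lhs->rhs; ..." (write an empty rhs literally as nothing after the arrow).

aa->; aba->a; abb->a

  | aabaa => baa => b
  | baba => ba
  | bababbbbab => babbbbab => babbab => baab => bb
  | babbabab => baabab => bbab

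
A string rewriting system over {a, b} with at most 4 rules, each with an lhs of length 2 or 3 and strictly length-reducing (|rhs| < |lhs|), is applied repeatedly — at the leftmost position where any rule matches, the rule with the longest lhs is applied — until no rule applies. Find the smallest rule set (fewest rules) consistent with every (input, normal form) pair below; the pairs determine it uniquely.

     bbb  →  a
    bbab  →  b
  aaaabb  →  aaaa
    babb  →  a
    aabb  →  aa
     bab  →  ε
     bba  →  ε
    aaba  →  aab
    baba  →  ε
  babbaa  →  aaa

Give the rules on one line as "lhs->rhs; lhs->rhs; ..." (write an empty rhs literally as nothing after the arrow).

  | bbb => a
  | bbab => b
  | aaaabb => aaaa
  | babb => bbb => a

ba->b; bb->; bba->; bbb->a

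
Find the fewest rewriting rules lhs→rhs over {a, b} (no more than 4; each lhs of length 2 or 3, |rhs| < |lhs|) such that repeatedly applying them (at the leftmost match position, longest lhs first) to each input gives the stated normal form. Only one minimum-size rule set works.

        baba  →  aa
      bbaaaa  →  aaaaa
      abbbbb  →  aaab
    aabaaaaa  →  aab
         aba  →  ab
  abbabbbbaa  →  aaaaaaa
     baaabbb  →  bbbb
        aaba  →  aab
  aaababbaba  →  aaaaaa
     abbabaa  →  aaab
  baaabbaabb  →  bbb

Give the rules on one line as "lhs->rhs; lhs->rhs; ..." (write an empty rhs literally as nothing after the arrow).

abb->aa; ba->b; bba->aa

  | baba => bba => aa
  | bbaaaa => aaaaa
  | abbbbb => aabbb => aaab
  | aabaaaaa => aabaaaa => aabaaa => aabaa => aaba => aab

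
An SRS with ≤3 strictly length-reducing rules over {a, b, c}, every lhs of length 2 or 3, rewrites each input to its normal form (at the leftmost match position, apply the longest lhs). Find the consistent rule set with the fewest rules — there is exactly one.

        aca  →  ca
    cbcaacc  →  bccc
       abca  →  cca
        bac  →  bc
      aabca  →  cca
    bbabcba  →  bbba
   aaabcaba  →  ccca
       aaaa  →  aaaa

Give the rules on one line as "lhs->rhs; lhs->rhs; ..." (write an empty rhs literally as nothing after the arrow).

ab->c; ac->c; cb->b

  | aca => ca
  | cbcaacc => bcaacc => bcacc => bccc
  | abca => cca
  | bac => bc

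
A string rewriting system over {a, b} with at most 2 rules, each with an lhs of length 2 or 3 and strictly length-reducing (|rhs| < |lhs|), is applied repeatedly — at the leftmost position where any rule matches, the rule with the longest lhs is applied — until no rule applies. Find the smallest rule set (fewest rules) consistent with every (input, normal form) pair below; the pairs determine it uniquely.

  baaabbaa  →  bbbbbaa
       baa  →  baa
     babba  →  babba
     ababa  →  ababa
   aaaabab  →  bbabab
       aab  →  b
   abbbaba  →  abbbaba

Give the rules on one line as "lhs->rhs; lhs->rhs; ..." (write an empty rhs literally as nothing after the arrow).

  | baaabbaa => bbbbbaa
  | baa
  | babba
  | ababa

aaa->bb; aab->b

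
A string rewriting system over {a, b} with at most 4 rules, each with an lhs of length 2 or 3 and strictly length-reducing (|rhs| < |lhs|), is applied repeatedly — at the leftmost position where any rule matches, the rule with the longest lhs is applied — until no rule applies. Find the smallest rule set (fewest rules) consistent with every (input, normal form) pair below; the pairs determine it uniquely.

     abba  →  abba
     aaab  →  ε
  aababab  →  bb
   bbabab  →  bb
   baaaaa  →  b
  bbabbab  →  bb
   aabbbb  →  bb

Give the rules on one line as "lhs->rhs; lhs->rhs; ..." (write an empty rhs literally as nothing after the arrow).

  | abba
  | aaab => bbb => ε
  | aababab => bbabab => babab => abab => aab => bb
  | bbabab => babab => abab => aab => bb

aa->b; aaa->bb; bab->ab; bbb->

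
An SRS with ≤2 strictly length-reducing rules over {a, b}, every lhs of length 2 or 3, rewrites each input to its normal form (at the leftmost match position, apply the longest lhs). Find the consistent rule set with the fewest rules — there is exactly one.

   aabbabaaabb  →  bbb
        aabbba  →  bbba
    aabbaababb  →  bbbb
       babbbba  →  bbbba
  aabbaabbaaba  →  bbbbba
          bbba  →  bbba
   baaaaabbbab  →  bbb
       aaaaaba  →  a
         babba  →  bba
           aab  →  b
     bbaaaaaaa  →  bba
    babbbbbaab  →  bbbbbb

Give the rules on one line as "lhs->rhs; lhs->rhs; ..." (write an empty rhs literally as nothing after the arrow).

aa->; ab->

  | aabbabaaabb => bbabaaabb => bbaaabb => bbabb => bbb
  | aabbba => bbba
  | aabbaababb => bbaababb => bbbabb => bbbb
  | babbbba => bbbba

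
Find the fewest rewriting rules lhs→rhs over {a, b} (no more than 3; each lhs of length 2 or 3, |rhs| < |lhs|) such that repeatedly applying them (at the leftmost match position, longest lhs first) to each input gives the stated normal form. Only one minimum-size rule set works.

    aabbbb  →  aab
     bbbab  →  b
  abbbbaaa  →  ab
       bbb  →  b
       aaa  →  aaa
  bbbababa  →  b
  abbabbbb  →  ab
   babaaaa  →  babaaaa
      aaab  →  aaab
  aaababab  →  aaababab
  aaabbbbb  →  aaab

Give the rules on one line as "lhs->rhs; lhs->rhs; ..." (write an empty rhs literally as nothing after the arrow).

  | aabbbb => aabbb => aabb => aab
  | bbbab => bbab => bbb => bb => b
  | abbbbaaa => abbbaaa => abbaaa => abbaa => abba => abb => ab
  | bbb => bb => b

bb->b; bba->bb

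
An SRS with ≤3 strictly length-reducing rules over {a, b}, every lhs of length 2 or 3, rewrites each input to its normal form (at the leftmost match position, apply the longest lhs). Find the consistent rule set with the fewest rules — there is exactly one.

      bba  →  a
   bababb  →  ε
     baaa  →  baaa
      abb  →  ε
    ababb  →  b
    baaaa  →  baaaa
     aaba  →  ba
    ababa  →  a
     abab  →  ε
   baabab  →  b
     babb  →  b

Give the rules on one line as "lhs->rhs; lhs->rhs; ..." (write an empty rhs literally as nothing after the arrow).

ab->b; bb->

  | bba => a
  | bababb => bbabb => abb => bb => ε
  | baaa
  | abb => bb => ε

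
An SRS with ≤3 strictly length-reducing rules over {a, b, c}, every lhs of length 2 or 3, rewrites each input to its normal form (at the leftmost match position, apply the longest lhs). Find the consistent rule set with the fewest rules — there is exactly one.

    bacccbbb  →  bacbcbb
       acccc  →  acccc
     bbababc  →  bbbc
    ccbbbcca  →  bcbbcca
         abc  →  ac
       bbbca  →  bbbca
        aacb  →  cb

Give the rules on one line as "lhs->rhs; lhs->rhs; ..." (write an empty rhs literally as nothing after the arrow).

  | bacccbbb => bacbcbb
  | acccc
  | bbababc => bbaabc => bbbc
  | ccbbbcca => bcbbcca

aa->; ab->a; ccb->bc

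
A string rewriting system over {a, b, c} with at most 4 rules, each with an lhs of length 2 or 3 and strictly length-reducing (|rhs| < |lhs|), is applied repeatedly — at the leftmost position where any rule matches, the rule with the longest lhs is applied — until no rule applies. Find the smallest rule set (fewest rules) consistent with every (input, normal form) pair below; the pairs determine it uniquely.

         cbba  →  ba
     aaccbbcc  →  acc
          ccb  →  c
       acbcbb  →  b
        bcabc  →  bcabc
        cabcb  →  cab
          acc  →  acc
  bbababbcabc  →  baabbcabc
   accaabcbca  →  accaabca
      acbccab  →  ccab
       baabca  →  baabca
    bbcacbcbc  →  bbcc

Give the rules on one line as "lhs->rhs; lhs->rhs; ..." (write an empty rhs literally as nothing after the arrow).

acb->; bab->a; cb->

  | cbba => ba
  | aaccbbcc => aacbcc => acc
  | ccb => c
  | acbcbb => cbb => b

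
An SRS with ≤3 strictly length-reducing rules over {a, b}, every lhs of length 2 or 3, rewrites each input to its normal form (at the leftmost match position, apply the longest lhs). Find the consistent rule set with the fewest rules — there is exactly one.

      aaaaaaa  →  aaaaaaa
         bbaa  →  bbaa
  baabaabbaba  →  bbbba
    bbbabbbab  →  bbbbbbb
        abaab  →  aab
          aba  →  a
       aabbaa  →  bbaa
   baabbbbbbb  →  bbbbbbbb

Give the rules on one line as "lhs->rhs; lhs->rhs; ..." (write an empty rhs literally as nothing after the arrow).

aba->a; abb->bb; bab->bb

  | aaaaaaa
  | bbaa
  | baabaabbaba => baaabbaba => baabbaba => babbaba => bbbaba => bbbba
  | bbbabbbab => bbbbbbab => bbbbbbb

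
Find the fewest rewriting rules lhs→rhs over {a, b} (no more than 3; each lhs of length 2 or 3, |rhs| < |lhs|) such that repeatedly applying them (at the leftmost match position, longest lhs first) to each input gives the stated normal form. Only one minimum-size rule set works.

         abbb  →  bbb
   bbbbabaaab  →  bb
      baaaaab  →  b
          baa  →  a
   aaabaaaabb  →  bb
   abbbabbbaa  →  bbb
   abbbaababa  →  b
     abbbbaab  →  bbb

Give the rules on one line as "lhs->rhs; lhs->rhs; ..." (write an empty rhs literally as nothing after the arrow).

ab->b; ba->

  | abbb => bbb
  | bbbbabaaab => bbbbaaab => bbbaab => bbab => bb
  | baaaaab => aaaab => aaab => aab => ab => b
  | baa => a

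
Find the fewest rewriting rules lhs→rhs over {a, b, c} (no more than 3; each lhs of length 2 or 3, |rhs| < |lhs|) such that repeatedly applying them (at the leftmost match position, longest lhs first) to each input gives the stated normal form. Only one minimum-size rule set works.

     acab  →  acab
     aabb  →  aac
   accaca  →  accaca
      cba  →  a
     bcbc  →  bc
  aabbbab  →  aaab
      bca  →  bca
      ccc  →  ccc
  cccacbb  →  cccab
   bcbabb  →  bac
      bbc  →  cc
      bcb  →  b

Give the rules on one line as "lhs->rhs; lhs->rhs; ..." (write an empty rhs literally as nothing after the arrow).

  | acab
  | aabb => aac
  | accaca
  | cba => a

bb->c; cb->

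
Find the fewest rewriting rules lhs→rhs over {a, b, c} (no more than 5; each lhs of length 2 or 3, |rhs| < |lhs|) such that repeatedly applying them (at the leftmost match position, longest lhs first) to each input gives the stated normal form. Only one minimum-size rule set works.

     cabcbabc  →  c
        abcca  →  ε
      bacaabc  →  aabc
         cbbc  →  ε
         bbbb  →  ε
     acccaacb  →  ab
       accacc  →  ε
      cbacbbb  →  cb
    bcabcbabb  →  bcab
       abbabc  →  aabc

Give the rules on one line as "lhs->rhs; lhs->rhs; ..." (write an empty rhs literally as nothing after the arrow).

  | cabcbabc => cabccbc => cabbc => cac => c
  | abcca => aba => ac => ε
  | bacaabc => ccaabc => aabc
  | cbbc => cc => ε

ac->; ba->c; bb->; cc->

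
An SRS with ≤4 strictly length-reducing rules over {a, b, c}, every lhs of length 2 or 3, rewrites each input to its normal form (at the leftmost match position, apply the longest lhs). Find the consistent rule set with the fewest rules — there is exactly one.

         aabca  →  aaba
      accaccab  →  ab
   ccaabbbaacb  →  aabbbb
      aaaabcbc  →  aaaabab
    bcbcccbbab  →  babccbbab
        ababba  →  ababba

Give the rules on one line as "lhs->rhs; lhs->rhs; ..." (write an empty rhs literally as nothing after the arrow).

  | aabca => aaba
  | accaccab => acaccab => aaccab => cab => ab
  | ccaabbbaacb => caabbbaacb => aabbbaacb => aabbbb
  | aaaabcbc => aaaabab

aac->; ca->a; cbc->ab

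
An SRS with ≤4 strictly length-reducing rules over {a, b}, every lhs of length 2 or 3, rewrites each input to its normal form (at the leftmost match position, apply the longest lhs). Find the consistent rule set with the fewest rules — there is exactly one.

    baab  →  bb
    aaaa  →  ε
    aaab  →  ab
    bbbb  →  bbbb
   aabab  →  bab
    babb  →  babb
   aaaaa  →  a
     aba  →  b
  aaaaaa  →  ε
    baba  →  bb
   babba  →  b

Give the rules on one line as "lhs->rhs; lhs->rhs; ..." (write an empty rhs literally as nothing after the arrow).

  | baab => bb
  | aaaa => aa => ε
  | aaab => ab
  | bbbb

aa->; aba->b; bba->a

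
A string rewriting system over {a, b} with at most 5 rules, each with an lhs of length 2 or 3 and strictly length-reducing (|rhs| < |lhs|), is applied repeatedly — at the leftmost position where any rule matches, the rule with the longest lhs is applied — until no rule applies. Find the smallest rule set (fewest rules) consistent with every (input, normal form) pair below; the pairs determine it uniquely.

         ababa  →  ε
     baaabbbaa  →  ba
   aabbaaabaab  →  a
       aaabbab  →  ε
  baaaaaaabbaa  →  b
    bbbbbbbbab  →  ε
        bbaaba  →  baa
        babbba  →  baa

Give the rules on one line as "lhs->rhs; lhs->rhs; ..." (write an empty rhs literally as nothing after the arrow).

  | ababa => aaba => aaa => ε
  | baaabbbaa => bbbbaa => bbaa => ba
  | aabbaaabaab => aabaaabaab => aaaaabaab => aabaab => aaaab => ab => a
  | aaabbab => bbab => bb => ε

aaa->; ab->a; bb->; bba->b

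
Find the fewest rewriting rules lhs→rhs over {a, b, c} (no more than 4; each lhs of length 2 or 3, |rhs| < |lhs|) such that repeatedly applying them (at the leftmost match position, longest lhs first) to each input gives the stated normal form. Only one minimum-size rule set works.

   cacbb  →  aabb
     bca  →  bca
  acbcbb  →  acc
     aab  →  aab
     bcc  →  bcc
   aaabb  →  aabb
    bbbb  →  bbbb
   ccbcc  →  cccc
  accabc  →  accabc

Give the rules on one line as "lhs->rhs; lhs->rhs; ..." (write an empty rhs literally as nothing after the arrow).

  | cacbb => aabb
  | bca
  | acbcbb => accbb => accb => acc
  | aab

aaa->aa; cac->aa; cb->c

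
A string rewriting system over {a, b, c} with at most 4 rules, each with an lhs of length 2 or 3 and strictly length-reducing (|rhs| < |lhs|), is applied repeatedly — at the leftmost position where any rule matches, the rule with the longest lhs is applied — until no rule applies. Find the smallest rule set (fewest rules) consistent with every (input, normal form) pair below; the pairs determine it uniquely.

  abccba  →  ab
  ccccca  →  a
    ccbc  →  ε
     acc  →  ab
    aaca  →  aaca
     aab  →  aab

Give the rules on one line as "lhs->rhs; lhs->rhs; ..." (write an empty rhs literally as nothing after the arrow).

  | abccba => abbba => ab
  | ccccca => bccca => bbca => a
  | ccbc => bbc => ε
  | acc => ab

bba->; bbc->; cc->b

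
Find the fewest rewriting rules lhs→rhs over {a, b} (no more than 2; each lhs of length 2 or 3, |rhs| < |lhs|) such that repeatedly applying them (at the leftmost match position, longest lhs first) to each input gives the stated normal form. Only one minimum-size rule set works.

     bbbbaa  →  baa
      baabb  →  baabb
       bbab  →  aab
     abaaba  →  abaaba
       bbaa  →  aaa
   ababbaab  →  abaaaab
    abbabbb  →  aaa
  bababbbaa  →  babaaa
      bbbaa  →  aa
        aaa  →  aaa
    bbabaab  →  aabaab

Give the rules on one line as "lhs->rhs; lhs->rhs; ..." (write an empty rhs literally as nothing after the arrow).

bba->aa; bbb->

  | bbbbaa => baa
  | baabb
  | bbab => aab
  | abaaba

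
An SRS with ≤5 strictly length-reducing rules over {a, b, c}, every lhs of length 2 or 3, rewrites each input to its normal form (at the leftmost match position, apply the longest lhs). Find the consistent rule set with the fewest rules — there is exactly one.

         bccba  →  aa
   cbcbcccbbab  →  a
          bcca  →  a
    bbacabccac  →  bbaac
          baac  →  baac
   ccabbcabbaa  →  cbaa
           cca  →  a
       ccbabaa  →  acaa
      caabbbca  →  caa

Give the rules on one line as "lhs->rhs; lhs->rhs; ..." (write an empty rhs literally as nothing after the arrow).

ab->c; bc->c; cc->; ccb->a

  | bccba => ccba => aa
  | cbcbcccbbab => ccbcccbbab => acccbbab => acbbab => acbbc => acbc => acc => a
  | bcca => cca => a
  | bbacabccac => bbaccccac => bbaccac => bbaac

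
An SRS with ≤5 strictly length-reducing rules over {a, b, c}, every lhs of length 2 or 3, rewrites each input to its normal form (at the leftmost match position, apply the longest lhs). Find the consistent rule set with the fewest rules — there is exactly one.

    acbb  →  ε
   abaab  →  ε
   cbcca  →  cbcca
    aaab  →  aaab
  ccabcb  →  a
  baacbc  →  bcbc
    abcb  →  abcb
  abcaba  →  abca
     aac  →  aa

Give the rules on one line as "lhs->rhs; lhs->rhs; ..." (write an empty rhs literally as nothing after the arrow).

  | acbb => abb => ε
  | abaab => abab => abb => ε
  | cbcca
  | aaab

abb->; ac->a; ba->b; cab->ac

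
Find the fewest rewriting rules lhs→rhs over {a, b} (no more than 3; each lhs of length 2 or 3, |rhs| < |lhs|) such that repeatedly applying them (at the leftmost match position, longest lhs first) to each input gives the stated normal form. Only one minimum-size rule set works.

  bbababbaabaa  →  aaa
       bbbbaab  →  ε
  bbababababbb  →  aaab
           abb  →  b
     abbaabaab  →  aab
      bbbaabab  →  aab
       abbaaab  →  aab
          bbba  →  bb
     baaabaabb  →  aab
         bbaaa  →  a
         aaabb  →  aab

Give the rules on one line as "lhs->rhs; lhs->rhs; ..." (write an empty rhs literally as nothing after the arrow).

abb->b; ba->; bab->aa

  | bbababbaabaa => baaabbaabaa => aabbaabaa => abaabaa => aabaa => aaa
  | bbbbaab => bbbab => bbaa => ba => ε
  | bbababababbb => baaabababbb => aabababbb => aaaaabbb => aaaabb => aaab
  | abb => b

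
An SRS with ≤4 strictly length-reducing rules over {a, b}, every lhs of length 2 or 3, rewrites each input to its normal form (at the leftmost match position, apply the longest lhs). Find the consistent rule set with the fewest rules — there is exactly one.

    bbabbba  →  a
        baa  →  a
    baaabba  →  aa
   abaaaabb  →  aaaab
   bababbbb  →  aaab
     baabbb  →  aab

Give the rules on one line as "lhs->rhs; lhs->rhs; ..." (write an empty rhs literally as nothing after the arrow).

ba->; bab->a; bb->b; bbb->ab

  | bbabbba => babbba => abba => aba => a
  | baa => a
  | baaabba => aabba => aaba => aa
  | abaaaabb => aaaabb => aaaab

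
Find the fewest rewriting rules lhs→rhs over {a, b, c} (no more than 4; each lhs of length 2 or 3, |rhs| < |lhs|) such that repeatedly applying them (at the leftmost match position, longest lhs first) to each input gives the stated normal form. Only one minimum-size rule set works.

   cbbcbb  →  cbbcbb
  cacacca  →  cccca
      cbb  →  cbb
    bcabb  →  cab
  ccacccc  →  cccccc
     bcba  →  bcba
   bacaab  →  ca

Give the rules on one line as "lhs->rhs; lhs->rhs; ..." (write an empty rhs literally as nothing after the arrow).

  | cbbcbb
  | cacacca => ccacca => cccca
  | cbb
  | bcabb => aabb => cab

aab->ca; ac->c; bca->aa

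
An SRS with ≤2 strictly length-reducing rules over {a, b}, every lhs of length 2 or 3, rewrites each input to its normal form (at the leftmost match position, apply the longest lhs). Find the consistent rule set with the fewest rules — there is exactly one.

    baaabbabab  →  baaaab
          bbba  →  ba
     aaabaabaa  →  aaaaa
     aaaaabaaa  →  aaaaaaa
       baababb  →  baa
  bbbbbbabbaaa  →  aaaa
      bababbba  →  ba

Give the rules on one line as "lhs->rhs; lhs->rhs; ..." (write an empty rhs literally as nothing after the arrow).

aba->a; bb->

  | baaabbabab => baaaabab => baaaab
  | bbba => ba
  | aaabaabaa => aaaabaa => aaaaa
  | aaaaabaaa => aaaaaaa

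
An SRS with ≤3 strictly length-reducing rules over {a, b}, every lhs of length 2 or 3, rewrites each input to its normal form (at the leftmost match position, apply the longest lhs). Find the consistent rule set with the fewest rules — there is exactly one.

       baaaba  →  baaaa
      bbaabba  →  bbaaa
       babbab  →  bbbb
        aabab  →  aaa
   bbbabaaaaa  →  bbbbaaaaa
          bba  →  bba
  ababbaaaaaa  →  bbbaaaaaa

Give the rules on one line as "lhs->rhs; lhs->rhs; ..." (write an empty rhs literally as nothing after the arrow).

  | baaaba => baaaa
  | bbaabba => bbaaba => bbaaa
  | babbab => bbbab => bbbb
  | aabab => aaab => aaa

aab->aa; ab->b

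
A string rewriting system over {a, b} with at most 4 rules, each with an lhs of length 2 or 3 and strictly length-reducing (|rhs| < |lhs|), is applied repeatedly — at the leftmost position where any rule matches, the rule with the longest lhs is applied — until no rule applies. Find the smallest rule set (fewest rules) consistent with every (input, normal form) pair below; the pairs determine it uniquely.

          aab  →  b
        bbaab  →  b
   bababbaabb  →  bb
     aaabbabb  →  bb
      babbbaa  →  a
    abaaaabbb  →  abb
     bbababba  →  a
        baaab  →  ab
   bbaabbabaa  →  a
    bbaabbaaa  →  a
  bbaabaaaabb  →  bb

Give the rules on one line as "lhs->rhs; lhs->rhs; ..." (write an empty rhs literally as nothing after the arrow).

  | aab => b
  | bbaab => baab => aab => b
  | bababbaabb => ababbaabb => aabbaabb => bbaabb => baabb => aabb => bb
  | aaabbabb => abbabb => ababb => aabb => bb

aa->; ba->a; bbb->bb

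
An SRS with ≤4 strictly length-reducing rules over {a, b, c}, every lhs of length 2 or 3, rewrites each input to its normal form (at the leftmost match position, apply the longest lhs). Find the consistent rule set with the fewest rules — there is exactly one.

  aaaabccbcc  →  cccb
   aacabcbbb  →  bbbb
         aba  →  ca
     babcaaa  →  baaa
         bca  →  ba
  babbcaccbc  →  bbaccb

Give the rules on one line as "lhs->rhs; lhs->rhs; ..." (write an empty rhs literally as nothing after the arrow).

aac->b; ab->c; bc->b

  | aaaabccbcc => aaacccbcc => abccbcc => cccbcc => cccbc => cccb
  | aacabcbbb => babcbbb => bccbbb => bcbbb => bbbb
  | aba => ca
  | babcaaa => bccaaa => bcaaa => baaa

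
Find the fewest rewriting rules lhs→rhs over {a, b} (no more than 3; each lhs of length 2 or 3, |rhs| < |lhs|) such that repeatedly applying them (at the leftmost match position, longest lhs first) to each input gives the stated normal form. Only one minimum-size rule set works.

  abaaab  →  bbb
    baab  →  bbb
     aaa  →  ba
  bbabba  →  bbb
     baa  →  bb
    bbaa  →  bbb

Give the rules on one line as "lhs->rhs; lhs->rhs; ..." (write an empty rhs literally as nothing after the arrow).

  | abaaab => aaaab => baab => bbb
  | baab => bbb
  | aaa => ba
  | bbabba => bbaba => bbaa => bbb

aa->b; ab->a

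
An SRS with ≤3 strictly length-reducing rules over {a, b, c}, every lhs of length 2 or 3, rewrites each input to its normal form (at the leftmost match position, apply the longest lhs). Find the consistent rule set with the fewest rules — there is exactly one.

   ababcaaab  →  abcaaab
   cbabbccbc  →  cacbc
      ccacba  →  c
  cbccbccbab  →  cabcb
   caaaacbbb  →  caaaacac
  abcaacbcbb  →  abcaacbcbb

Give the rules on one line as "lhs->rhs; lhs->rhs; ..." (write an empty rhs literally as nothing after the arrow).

  | ababcaaab => abcaaab
  | cbabbccbc => cbbccbc => cbbbbc => cacbc
  | ccacba => bacba => cba => c
  | cbccbccbab => cbbbccbab => cacccbab => cabcbab => cabcb

ba->; bbb->ac; cc->b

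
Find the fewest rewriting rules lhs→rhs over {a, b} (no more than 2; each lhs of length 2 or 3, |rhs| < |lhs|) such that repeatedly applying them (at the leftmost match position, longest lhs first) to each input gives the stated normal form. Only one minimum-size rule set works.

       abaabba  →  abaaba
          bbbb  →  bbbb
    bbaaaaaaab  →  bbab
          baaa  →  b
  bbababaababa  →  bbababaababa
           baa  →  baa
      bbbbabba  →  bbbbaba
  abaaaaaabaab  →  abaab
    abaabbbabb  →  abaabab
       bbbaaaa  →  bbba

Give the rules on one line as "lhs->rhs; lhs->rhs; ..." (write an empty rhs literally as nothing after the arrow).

aaa->; abb->ab

  | abaabba => abaaba
  | bbbb
  | bbaaaaaaab => bbaaaab => bbab
  | baaa => b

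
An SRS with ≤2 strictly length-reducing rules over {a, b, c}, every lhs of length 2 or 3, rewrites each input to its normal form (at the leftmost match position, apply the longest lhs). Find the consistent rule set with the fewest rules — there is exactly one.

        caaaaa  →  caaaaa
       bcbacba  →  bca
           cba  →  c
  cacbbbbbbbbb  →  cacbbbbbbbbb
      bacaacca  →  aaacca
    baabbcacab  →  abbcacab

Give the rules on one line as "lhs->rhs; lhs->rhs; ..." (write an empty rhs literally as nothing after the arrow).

ba->; bac->a

  | caaaaa
  | bcbacba => bcaba => bca
  | cba => c
  | cacbbbbbbbbb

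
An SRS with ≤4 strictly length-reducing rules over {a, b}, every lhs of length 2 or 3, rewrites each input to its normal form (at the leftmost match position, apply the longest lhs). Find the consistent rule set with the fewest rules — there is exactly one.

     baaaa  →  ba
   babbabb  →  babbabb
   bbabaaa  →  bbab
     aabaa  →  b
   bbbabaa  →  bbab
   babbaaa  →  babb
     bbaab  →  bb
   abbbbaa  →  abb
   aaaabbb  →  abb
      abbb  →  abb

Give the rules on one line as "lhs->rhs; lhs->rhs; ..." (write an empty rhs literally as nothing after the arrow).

aa->; aaa->; bbb->bb

  | baaaa => ba
  | babbabb
  | bbabaaa => bbab
  | aabaa => baa => b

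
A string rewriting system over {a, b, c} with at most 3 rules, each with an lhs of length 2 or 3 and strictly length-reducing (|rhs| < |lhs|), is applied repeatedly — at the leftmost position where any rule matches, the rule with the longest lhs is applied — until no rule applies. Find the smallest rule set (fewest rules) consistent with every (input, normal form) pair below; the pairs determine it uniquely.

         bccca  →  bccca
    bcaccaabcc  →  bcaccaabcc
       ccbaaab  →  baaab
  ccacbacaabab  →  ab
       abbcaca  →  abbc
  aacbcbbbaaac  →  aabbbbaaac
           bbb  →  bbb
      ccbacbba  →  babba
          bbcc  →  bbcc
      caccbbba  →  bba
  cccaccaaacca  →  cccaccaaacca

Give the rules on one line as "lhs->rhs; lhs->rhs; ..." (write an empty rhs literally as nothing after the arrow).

  | bccca
  | bcaccaabcc
  | ccbaaab => cbaaab => baaab
  | ccacbacaabab => ccabacaabab => cacaabab => cabab => ab

aca->; cab->; cb->b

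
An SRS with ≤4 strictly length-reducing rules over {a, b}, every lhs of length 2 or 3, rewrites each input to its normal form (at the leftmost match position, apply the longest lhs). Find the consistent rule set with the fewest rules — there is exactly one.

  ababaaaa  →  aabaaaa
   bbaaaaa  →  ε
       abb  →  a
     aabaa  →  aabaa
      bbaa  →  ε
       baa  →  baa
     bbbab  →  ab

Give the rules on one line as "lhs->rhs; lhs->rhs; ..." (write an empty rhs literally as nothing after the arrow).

  | ababaaaa => aabaaaa
  | bbaaaaa => bbaaaa => bbaaa => bbaa => bba => bb => ε
  | abb => a
  | aabaa

bab->ab; bb->; bba->bb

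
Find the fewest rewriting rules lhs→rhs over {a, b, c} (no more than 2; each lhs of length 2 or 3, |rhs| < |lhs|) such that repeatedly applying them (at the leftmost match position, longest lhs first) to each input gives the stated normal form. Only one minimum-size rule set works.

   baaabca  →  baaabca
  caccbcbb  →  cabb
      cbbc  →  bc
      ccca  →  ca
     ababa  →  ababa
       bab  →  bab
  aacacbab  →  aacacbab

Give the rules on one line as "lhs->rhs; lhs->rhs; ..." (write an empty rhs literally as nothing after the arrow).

cbb->b; cc->

  | baaabca
  | caccbcbb => cabcbb => cabb
  | cbbc => bc
  | ccca => ca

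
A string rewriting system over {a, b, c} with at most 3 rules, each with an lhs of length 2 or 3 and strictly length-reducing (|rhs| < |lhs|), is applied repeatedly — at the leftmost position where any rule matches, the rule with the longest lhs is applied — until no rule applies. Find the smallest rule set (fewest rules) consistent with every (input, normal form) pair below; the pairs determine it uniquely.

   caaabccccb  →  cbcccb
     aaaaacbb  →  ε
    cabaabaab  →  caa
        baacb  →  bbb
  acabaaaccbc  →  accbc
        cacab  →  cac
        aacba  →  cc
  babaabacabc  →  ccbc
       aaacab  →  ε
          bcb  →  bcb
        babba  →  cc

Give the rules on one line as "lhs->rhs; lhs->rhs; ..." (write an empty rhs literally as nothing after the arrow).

  | caaabccccb => caaccccb => cbcccb
  | aaaaacbb => aaabbb => aabb => ab => ε
  | cabaabaab => caabaab => caaab => caa
  | baacb => bbb

aac->b; ab->; bba->cc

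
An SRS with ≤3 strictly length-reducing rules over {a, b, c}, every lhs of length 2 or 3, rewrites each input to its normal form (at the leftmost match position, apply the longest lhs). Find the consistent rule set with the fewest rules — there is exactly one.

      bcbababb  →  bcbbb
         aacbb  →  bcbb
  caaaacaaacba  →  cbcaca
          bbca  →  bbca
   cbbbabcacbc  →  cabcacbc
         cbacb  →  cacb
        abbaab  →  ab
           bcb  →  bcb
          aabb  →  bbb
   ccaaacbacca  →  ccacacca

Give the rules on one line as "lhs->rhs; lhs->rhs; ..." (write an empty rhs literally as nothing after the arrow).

aa->b; ba->a

  | bcbababb => bcababb => bcaabb => bcbbb
  | aacbb => bcbb
  | caaaacaaacba => cbaacaaacba => caacaaacba => cbcaaacba => cbcbacba => cbcacba => cbcaca
  | bbca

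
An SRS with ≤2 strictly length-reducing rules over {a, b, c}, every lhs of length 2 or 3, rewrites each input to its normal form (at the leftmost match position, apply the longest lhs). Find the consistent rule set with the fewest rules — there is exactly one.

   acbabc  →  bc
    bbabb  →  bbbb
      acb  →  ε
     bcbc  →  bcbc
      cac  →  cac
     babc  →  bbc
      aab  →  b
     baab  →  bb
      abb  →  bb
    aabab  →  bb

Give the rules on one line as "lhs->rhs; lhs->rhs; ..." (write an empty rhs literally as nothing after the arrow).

ab->b; acb->

  | acbabc => abc => bc
  | bbabb => bbbb
  | acb => ε
  | bcbc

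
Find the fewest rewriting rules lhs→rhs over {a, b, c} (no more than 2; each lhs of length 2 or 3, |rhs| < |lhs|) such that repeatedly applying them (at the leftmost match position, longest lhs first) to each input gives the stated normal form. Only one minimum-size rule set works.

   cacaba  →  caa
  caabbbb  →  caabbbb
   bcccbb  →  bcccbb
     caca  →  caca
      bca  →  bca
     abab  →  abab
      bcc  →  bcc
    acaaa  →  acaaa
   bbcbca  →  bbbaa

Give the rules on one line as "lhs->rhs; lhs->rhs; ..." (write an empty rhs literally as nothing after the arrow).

  | cacaba => caa
  | caabbbb
  | bcccbb
  | caca

cab->; cbc->ba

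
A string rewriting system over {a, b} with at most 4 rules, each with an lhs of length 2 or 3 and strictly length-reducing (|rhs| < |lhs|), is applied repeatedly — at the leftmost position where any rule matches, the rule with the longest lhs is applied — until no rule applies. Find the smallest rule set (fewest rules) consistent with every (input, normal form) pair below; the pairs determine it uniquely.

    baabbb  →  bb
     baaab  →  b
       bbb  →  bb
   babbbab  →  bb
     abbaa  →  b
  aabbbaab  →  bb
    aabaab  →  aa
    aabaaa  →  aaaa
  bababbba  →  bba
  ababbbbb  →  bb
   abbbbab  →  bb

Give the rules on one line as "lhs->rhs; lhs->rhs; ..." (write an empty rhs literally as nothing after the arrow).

ab->; baa->b; bbb->bb

  | baabbb => bbbb => bbb => bb
  | baaab => bab => b
  | bbb => bb
  | babbbab => bbbab => bbab => bb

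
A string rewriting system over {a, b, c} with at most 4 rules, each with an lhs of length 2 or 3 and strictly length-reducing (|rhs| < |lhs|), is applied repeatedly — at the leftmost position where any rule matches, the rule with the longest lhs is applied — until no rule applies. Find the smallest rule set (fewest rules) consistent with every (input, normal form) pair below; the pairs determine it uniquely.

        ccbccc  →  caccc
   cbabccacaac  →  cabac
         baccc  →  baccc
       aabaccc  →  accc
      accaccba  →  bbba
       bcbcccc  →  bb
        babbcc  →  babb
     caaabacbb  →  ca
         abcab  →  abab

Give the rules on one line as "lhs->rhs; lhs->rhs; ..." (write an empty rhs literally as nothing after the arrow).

  | ccbccc => caccc
  | cbabccacaac => aabccacaac => ccacaac => ccbbac => cabac
  | baccc
  | aabaccc => accc

aab->; aca->bb; bc->b; cb->a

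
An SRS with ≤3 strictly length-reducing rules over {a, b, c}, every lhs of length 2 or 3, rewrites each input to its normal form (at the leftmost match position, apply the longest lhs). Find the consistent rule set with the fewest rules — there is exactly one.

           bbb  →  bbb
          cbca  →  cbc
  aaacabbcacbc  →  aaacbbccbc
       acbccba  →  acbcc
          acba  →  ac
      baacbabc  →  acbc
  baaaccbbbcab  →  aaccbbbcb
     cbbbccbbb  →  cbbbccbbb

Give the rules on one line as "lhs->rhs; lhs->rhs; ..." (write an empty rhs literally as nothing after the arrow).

  | bbb
  | cbca => cbc
  | aaacabbcacbc => aaacbbcacbc => aaacbbccbc
  | acbccba => acbcc

ba->; ca->c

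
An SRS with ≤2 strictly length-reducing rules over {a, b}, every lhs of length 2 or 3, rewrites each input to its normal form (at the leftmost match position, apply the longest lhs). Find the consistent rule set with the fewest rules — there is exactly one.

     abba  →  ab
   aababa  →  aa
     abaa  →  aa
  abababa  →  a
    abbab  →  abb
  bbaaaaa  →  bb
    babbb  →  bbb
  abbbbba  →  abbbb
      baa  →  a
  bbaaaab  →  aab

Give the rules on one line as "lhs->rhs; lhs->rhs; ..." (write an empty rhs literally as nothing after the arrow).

aaa->bb; ba->

  | abba => ab
  | aababa => aaba => aa
  | abaa => aa
  | abababa => ababa => aba => a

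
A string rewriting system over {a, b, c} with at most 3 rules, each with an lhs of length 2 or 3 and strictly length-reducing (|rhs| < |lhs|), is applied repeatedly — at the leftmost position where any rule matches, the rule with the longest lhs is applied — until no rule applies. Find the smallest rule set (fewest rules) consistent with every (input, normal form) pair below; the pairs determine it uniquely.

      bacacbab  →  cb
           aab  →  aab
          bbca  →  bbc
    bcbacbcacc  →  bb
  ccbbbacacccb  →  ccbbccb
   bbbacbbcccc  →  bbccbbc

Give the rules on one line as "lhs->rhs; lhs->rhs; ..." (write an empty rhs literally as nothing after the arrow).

  | bacacbab => ccacbab => cccbab => bab => cb
  | aab
  | bbca => bbc
  | bcbacbcacc => bcccbcacc => bbcacc => bbccc => bb

ba->c; ca->c; ccc->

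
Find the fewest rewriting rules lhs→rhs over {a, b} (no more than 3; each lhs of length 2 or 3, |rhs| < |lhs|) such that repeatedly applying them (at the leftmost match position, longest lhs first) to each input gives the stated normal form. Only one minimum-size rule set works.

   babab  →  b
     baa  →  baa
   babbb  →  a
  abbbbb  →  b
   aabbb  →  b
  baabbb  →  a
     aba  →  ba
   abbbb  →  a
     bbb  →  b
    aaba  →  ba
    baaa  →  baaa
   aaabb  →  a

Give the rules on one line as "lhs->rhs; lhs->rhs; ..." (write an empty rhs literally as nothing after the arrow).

  | babab => bbab => aab => ab => b
  | baa
  | babbb => bbbb => abb => bb => a
  | abbbbb => bbbbb => abbb => bbb => ab => b

ab->b; bb->a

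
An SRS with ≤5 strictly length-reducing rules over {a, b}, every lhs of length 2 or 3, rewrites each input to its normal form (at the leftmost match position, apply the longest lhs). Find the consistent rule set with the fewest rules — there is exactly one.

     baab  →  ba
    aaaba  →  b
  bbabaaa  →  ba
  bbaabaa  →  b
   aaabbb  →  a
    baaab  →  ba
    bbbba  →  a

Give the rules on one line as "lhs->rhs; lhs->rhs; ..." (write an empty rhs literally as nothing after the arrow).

  | baab => bab => ba
  | aaaba => aaba => aba => b
  | bbabaaa => abbaaa => abaaa => baa => ba
  | bbaabaa => ababaa => bbaa => aba => b

aa->a; ab->a; aba->b; bba->ab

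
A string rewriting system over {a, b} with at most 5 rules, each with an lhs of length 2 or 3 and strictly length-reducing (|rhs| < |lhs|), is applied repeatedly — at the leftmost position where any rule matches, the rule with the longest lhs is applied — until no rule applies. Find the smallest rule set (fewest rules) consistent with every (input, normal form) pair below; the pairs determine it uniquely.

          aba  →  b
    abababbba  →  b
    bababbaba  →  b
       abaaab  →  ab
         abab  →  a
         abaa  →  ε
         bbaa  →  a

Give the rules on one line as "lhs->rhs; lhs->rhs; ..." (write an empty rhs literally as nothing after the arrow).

aa->a; aba->b; ba->; bb->a

  | aba => b
  | abababbba => bbabbba => aabbba => abbba => aaba => aba => b
  | bababbaba => babbaba => bbaba => aaba => aba => b
  | abaaab => baab => ab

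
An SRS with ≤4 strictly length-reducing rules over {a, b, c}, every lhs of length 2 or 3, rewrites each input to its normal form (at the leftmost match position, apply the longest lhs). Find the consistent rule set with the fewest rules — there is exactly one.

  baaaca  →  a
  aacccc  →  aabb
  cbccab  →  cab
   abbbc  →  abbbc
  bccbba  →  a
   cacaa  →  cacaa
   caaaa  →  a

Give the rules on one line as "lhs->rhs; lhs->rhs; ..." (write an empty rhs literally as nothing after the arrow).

aaa->c; ba->a; cc->b

  | baaaca => aaaca => cca => ba => a
  | aacccc => aabcc => aabb
  | cbccab => cbbab => cbab => cab
  | abbbc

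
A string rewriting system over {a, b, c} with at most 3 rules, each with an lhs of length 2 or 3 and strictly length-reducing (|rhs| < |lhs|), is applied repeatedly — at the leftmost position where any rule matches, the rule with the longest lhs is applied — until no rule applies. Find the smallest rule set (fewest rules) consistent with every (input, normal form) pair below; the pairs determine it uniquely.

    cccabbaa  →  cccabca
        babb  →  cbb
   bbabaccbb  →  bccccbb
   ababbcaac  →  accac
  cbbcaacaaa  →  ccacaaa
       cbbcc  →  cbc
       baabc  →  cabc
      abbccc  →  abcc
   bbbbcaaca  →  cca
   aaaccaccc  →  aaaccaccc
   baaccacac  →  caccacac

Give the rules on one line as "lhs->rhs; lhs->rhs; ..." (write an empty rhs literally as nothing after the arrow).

  | cccabbaa => cccabca
  | babb => cbb
  | bbabaccbb => bcbaccbb => bccccbb
  | ababbcaac => acbbcaac => acbaac => accac

ba->c; bbc->b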